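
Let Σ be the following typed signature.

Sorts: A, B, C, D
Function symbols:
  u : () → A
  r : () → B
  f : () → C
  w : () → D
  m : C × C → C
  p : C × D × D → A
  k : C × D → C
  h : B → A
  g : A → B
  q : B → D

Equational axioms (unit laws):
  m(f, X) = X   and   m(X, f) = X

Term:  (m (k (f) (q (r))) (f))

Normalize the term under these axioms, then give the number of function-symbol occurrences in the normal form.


1. (m (k (f) (q (r))) (f))  →  (k (f) (q (r)))
normal form: (k (f) (q (r)))

size = 4


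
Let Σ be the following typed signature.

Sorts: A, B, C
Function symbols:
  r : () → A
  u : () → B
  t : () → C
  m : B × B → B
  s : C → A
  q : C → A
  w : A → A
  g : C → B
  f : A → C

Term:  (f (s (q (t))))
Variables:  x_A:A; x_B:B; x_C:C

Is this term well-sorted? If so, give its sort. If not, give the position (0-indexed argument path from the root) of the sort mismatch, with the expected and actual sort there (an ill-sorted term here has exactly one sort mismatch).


ill-sorted at position [0, 0]: expected C, got A

      (t) : C
    (q (t)) : A
  (s (q (t))) : ✗ arg 0 at [0, 0] has sort A, expected C


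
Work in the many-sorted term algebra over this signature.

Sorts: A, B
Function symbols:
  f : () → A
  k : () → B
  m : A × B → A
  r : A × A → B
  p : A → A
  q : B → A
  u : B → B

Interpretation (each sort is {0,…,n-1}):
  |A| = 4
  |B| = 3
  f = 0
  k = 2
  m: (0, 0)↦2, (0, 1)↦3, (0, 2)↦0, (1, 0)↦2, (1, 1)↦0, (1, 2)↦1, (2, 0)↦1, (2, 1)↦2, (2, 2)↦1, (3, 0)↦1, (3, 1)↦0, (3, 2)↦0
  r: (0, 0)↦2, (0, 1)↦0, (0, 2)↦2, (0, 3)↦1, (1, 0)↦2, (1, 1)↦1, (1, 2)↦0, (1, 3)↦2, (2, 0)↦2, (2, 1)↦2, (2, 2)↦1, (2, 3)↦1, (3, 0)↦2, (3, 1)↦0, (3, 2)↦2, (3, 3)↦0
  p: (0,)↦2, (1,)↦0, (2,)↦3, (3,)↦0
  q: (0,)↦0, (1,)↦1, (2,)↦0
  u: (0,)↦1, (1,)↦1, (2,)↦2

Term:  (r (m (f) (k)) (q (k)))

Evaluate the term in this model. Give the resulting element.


value = 2

  f = 0
  k = 2
  (m (f) (k)) = m(0, 2) = 0
  k = 2
  (q (k)) = q(2,) = 0
  (r (m (f) (k)) (q (k))) = r(0, 0) = 2


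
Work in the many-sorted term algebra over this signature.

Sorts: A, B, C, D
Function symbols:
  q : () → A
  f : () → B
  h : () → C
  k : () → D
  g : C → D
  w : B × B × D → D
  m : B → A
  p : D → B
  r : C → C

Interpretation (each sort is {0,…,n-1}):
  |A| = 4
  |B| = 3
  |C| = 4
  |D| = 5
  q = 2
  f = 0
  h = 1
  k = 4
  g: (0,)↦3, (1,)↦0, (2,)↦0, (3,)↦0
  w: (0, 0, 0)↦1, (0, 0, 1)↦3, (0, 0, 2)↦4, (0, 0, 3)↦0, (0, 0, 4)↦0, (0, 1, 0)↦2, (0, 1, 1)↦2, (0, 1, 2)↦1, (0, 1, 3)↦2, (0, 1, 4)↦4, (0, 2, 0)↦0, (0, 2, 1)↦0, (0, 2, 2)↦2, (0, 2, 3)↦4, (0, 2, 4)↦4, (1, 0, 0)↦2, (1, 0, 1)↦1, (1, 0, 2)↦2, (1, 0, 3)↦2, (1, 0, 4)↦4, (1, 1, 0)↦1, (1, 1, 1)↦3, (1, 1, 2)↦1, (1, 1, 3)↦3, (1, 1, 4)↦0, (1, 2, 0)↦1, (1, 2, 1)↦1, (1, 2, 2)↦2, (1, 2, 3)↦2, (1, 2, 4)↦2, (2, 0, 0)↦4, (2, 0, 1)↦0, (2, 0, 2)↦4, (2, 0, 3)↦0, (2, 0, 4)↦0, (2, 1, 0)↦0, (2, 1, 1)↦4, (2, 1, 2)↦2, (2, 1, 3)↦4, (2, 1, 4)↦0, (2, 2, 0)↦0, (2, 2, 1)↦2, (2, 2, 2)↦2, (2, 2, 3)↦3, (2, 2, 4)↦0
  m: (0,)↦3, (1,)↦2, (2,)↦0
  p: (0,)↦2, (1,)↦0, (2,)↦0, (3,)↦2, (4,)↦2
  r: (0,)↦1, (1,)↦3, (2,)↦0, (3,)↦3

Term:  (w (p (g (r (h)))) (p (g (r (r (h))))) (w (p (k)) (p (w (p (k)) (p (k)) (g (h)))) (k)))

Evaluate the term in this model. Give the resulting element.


  h = 1
  (r (h)) = r(1,) = 3
  (g (r (h))) = g(3,) = 0
  (p (g (r (h)))) = p(0,) = 2
  h = 1
  (r (h)) = r(1,) = 3
  (r (r (h))) = r(3,) = 3
  (g (r (r (h)))) = g(3,) = 0
  (p (g (r (r (h))))) = p(0,) = 2
  k = 4
  (p (k)) = p(4,) = 2
  k = 4
  (p (k)) = p(4,) = 2
  k = 4
  (p (k)) = p(4,) = 2
  h = 1
  (g (h)) = g(1,) = 0
  (w (p (k)) (p (k)) (g (h))) = w(2, 2, 0) = 0
  (p (w (p (k)) (p (k)) (g (h)))) = p(0,) = 2
  k = 4
  (w (p (k)) (p (w (p (k)) (p (k)) (g (h)))) (k)) = w(2, 2, 4) = 0
  (w (p (g (r (h)))) (p (g (r (r (h))))) (w (p (k)) (p (w (p (k)) (p (k)) (g (h)))) (k))) = w(2, 2, 0) = 0

value = 0


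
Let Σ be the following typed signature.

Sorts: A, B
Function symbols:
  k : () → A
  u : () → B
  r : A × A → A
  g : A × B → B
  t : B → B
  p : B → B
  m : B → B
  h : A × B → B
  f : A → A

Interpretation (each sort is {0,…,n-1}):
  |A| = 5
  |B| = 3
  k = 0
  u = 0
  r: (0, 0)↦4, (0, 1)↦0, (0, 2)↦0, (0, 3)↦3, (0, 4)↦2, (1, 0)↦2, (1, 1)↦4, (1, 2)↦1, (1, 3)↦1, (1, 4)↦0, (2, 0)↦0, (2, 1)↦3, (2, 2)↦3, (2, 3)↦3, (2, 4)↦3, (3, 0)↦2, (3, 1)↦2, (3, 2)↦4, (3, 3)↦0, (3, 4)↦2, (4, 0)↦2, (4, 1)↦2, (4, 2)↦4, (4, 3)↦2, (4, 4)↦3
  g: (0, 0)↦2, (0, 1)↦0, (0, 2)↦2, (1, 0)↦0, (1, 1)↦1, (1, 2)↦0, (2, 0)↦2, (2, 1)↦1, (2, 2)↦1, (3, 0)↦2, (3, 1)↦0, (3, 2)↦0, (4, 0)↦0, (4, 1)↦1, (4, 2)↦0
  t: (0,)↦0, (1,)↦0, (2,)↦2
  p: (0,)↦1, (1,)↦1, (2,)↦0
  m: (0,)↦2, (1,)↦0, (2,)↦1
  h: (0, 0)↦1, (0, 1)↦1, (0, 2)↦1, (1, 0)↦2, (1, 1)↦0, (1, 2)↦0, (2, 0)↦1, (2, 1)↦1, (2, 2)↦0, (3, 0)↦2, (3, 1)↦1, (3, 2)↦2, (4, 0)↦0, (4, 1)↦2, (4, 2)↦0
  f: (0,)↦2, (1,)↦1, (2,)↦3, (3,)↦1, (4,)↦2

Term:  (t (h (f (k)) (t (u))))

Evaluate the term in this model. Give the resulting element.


value = 0

  k = 0
  (f (k)) = f(0,) = 2
  u = 0
  (t (u)) = t(0,) = 0
  (h (f (k)) (t (u))) = h(2, 0) = 1
  (t (h (f (k)) (t (u)))) = t(1,) = 0


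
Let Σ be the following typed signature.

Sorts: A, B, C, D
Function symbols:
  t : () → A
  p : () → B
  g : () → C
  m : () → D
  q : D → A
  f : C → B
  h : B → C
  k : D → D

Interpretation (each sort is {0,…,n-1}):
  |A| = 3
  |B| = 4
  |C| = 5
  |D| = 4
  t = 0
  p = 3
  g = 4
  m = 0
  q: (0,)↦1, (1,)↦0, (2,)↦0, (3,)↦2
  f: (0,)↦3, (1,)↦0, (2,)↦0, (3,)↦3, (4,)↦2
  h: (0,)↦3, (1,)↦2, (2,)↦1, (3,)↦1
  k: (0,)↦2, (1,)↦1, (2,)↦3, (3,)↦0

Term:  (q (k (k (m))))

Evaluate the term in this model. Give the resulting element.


  m = 0
  (k (m)) = k(0,) = 2
  (k (k (m))) = k(2,) = 3
  (q (k (k (m)))) = q(3,) = 2

value = 2


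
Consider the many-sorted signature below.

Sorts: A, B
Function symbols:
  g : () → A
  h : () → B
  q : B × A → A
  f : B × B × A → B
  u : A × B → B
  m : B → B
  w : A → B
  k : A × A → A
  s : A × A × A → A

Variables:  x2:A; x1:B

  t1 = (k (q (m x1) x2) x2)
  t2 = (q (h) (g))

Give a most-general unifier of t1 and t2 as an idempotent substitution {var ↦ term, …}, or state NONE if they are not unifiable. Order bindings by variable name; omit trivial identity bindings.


NONE (not unifiable)

head clash or occurs-check failure — not unifiable


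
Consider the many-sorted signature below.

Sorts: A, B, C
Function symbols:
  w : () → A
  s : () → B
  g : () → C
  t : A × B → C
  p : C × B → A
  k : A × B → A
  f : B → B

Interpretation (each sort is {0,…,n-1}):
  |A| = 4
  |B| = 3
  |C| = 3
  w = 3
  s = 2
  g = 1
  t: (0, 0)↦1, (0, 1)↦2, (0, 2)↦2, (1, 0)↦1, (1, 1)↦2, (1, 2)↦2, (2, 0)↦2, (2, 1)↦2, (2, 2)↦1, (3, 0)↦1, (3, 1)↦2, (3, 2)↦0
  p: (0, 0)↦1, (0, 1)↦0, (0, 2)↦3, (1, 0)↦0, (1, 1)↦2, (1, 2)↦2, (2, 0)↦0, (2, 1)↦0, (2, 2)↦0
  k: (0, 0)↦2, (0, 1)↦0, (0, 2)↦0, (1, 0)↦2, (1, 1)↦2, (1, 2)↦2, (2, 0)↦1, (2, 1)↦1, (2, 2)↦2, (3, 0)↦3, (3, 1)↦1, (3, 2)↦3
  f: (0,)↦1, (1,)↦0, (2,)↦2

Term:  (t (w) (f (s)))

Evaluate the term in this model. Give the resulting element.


value = 0

  w = 3
  s = 2
  (f (s)) = f(2,) = 2
  (t (w) (f (s))) = t(3, 2) = 0


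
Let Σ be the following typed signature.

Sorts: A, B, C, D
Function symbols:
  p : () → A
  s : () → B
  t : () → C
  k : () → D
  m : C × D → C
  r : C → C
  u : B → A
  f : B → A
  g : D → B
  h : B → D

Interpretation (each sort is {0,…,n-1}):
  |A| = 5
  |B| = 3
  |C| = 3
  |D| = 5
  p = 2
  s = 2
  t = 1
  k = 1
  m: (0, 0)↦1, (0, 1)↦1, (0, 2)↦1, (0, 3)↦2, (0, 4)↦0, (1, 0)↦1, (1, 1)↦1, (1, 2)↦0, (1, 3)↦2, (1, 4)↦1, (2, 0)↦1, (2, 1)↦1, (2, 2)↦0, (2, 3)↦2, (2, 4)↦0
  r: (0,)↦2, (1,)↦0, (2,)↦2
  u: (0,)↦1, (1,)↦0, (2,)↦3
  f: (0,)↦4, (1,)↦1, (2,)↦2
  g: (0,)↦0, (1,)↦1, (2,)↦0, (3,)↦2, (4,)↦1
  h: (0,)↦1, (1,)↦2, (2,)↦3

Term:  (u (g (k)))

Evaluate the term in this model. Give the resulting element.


value = 0

  k = 1
  (g (k)) = g(1,) = 1
  (u (g (k))) = u(1,) = 0


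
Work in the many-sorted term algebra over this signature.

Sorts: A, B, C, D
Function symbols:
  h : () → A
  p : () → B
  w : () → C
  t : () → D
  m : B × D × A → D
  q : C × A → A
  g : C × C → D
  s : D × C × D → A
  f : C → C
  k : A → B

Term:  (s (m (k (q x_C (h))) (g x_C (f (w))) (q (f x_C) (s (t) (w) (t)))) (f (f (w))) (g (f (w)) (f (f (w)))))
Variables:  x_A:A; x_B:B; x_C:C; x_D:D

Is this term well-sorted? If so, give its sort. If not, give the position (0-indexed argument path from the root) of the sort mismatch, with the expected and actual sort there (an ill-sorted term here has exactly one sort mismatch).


        x_C : C
        (h) : A
      (q x_C (h)) : A
    (k (q x_C (h))) : B
      x_C : C
        (w) : C
      (f (w)) : C
    (g x_C (f (w))) : D
        x_C : C
      (f x_C) : C
        (t) : D
        (w) : C
        (t) : D
      (s (t) (w) (t)) : A
    (q (f x_C) (s (t) (w) (t))) : A
  (m (k (q x_C (h))) (g x_C (f (w))) (q (f x_C) (s (t) (w) (t)))) : D
      (w) : C
    (f (w)) : C
  (f (f (w))) : C
      (w) : C
    (f (w)) : C
        (w) : C
      (f (w)) : C
    (f (f (w))) : C
  (g (f (w)) (f (f (w)))) : D
(s (m (k (q x_C (h))) (g x_C (f (w))) (q (f x_C) (s (t) (w) (t)))) (f (f (w))) (g (f (w)) (f (f (w))))) : A

well-sorted; sort = A


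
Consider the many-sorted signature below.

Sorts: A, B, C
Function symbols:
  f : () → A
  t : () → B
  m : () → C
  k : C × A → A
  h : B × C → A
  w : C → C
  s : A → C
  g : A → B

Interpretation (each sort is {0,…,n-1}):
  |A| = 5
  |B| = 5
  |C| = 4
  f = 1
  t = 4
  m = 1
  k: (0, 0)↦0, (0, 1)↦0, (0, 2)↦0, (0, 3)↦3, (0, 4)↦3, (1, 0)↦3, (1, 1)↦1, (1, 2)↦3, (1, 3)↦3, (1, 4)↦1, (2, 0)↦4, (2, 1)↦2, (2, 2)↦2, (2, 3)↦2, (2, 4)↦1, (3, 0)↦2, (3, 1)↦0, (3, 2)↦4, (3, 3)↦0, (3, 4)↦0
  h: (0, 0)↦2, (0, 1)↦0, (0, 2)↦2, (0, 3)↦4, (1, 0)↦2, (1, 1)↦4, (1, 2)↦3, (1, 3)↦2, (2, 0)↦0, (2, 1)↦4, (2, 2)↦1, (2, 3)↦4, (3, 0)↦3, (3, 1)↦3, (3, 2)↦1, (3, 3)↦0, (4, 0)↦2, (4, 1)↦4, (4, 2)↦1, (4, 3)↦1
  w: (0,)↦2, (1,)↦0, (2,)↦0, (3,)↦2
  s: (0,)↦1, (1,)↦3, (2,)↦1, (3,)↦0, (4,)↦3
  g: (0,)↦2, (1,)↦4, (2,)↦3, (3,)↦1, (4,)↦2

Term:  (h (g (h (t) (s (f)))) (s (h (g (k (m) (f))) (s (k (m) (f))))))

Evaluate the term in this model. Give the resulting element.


value = 1

  t = 4
  f = 1
  (s (f)) = s(1,) = 3
  (h (t) (s (f))) = h(4, 3) = 1
  (g (h (t) (s (f)))) = g(1,) = 4
  m = 1
  f = 1
  (k (m) (f)) = k(1, 1) = 1
  (g (k (m) (f))) = g(1,) = 4
  m = 1
  f = 1
  (k (m) (f)) = k(1, 1) = 1
  (s (k (m) (f))) = s(1,) = 3
  (h (g (k (m) (f))) (s (k (m) (f)))) = h(4, 3) = 1
  (s (h (g (k (m) (f))) (s (k (m) (f))))) = s(1,) = 3
  (h (g (h (t) (s (f)))) (s (h (g (k (m) (f))) (s (k (m) (f)))))) = h(4, 3) = 1


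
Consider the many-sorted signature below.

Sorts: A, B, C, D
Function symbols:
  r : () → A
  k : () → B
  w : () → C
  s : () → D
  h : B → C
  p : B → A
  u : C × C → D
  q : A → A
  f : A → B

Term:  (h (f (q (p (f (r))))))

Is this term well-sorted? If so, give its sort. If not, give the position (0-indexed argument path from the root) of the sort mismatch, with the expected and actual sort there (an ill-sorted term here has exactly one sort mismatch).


well-sorted; sort = C

          (r) : A
        (f (r)) : B
      (p (f (r))) : A
    (q (p (f (r)))) : A
  (f (q (p (f (r))))) : B
(h (f (q (p (f (r)))))) : C


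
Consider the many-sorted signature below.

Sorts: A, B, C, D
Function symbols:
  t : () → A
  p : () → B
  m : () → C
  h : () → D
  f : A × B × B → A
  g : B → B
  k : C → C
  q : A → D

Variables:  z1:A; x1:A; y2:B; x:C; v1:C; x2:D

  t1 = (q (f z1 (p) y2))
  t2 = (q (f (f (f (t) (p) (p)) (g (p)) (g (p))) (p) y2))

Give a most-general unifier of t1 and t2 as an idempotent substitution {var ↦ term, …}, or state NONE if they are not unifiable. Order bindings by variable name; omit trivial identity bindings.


{z1 ↦ (f (f (t) (p) (p)) (g (p)) (g (p)))}


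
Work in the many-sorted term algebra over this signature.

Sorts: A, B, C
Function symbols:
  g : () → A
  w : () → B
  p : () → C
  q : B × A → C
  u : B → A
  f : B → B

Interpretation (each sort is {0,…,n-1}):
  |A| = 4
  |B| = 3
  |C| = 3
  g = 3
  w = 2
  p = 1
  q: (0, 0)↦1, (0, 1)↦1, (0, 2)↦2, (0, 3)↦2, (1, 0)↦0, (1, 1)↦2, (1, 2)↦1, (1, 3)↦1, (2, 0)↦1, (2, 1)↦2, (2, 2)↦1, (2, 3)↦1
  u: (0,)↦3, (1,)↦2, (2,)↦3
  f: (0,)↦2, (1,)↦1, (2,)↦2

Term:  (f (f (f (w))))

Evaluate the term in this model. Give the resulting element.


  w = 2
  (f (w)) = f(2,) = 2
  (f (f (w))) = f(2,) = 2
  (f (f (f (w)))) = f(2,) = 2

value = 2


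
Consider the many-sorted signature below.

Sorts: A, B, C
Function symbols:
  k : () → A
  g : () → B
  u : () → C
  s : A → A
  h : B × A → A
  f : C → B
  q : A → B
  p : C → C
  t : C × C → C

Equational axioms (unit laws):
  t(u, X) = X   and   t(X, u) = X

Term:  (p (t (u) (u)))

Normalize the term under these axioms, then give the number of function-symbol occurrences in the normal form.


1. (p (t (u) (u)))  →  (p (u))
normal form: (p (u))

size = 2


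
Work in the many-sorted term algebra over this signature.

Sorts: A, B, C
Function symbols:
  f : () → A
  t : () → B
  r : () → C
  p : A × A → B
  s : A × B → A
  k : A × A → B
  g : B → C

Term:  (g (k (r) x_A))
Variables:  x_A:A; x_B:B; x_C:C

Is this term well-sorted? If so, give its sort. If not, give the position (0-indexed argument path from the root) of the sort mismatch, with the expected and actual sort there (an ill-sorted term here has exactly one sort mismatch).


    (r) : C
    x_A : A
  (k (r) x_A) : ✗ arg 0 at [0, 0] has sort C, expected A

ill-sorted at position [0, 0]: expected A, got C


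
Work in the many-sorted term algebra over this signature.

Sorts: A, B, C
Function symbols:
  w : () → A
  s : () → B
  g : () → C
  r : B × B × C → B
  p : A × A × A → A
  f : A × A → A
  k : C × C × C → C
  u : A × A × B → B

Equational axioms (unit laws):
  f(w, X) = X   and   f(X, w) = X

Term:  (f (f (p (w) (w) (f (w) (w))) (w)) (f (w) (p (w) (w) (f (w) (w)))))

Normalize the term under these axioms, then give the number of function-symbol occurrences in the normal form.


1. (f (f (p (w) (w) (f (w) (w))) (w)) (f (w) (p (w) (w) (f (w) (w)))))  →  (f (p (w) (w) (f (w) (w))) (f (w) (p (w) (w) (f (w) (w)))))
2. (f (p (w) (w) (f (w) (w))) (f (w) (p (w) (w) (f (w) (w)))))  →  (f (p (w) (w) (w)) (f (w) (p (w) (w) (f (w) (w)))))
3. (f (p (w) (w) (w)) (f (w) (p (w) (w) (f (w) (w)))))  →  (f (p (w) (w) (w)) (p (w) (w) (f (w) (w))))
4. (f (p (w) (w) (w)) (p (w) (w) (f (w) (w))))  →  (f (p (w) (w) (w)) (p (w) (w) (w)))
normal form: (f (p (w) (w) (w)) (p (w) (w) (w)))

size = 9


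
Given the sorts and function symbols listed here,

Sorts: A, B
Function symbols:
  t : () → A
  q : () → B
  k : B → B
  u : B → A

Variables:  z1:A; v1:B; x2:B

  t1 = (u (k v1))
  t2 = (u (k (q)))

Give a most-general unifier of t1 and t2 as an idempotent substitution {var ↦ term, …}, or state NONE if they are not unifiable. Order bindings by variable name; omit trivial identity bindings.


{v1 ↦ (q)}


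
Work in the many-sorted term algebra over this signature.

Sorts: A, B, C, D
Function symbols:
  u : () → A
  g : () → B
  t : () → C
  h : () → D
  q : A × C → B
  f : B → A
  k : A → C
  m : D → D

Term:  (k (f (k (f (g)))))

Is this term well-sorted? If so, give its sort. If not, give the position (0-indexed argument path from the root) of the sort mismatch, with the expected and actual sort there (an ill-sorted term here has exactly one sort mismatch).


ill-sorted at position [0, 0]: expected B, got C

        (g) : B
      (f (g)) : A
    (k (f (g))) : C
  (f (k (f (g)))) : ✗ arg 0 at [0, 0] has sort C, expected B


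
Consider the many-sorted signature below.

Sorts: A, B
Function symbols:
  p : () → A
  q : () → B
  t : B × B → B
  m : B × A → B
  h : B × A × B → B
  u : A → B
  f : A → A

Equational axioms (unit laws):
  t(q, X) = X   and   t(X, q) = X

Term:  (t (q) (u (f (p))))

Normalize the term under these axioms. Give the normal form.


normal form = (u (f (p)))

1. (t (q) (u (f (p))))  →  (u (f (p)))


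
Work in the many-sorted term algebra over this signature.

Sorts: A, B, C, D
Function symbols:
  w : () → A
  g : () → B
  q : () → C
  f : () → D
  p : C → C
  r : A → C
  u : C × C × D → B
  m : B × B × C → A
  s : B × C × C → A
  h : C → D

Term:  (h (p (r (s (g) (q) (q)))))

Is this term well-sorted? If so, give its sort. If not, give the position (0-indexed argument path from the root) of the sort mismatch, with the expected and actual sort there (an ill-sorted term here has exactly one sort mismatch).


        (g) : B
        (q) : C
        (q) : C
      (s (g) (q) (q)) : A
    (r (s (g) (q) (q))) : C
  (p (r (s (g) (q) (q)))) : C
(h (p (r (s (g) (q) (q))))) : D

well-sorted; sort = D


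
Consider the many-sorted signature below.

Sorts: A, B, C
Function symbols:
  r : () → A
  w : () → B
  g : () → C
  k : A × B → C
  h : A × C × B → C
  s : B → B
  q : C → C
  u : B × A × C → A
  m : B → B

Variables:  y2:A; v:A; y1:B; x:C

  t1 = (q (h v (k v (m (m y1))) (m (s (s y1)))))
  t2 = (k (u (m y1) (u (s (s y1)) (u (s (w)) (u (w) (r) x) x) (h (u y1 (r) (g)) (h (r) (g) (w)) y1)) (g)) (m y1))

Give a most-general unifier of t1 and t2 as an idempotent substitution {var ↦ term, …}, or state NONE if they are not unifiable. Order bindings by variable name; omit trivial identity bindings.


NONE (not unifiable)

head clash or occurs-check failure — not unifiable


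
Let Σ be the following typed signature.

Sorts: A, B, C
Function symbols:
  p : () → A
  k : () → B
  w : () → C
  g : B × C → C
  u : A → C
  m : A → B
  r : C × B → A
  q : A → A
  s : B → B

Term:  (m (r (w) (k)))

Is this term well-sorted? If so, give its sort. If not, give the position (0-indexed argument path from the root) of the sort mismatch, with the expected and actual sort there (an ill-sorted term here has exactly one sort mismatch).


    (w) : C
    (k) : B
  (r (w) (k)) : A
(m (r (w) (k))) : B

well-sorted; sort = B


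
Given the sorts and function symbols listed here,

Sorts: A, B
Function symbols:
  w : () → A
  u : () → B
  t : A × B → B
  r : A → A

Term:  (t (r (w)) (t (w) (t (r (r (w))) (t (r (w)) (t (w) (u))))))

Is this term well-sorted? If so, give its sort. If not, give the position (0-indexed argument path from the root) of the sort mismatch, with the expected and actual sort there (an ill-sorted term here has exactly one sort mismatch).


    (w) : A
  (r (w)) : A
    (w) : A
          (w) : A
        (r (w)) : A
      (r (r (w))) : A
          (w) : A
        (r (w)) : A
          (w) : A
          (u) : B
        (t (w) (u)) : B
      (t (r (w)) (t (w) (u))) : B
    (t (r (r (w))) (t (r (w)) (t (w) (u)))) : B
  (t (w) (t (r (r (w))) (t (r (w)) (t (w) (u))))) : B
(t (r (w)) (t (w) (t (r (r (w))) (t (r (w)) (t (w) (u)))))) : B

well-sorted; sort = B


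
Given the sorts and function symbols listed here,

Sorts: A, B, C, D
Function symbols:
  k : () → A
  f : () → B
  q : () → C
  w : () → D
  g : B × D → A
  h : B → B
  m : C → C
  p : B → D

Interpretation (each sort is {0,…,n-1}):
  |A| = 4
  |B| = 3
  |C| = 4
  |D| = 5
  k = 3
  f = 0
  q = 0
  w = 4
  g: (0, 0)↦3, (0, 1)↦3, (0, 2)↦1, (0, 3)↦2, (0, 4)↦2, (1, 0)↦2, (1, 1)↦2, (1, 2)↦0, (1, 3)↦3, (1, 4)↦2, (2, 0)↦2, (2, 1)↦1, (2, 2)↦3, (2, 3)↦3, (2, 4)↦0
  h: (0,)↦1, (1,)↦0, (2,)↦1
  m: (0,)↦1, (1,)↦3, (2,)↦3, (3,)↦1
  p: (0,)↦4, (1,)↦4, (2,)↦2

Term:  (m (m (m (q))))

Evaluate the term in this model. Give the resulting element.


  q = 0
  (m (q)) = m(0,) = 1
  (m (m (q))) = m(1,) = 3
  (m (m (m (q)))) = m(3,) = 1

value = 1


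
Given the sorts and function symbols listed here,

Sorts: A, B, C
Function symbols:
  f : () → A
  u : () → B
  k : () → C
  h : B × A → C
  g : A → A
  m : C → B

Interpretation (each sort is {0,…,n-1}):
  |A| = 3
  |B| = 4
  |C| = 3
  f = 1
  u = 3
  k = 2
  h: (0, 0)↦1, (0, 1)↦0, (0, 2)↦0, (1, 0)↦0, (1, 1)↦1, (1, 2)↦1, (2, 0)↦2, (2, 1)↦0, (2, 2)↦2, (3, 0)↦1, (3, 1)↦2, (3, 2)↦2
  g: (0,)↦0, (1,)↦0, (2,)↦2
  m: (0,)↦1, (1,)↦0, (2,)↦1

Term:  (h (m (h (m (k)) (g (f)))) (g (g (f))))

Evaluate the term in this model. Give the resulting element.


  k = 2
  (m (k)) = m(2,) = 1
  f = 1
  (g (f)) = g(1,) = 0
  (h (m (k)) (g (f))) = h(1, 0) = 0
  (m (h (m (k)) (g (f)))) = m(0,) = 1
  f = 1
  (g (f)) = g(1,) = 0
  (g (g (f))) = g(0,) = 0
  (h (m (h (m (k)) (g (f)))) (g (g (f)))) = h(1, 0) = 0

value = 0


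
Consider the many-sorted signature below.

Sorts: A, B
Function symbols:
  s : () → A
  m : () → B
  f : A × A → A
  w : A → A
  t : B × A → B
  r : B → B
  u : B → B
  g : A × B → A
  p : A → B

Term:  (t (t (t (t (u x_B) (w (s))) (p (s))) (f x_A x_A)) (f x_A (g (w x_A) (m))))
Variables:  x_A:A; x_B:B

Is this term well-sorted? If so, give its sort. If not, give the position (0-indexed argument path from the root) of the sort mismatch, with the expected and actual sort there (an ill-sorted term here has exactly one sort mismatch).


ill-sorted at position [0, 0, 1]: expected A, got B

          x_B : B
        (u x_B) : B
          (s) : A
        (w (s)) : A
      (t (u x_B) (w (s))) : B
        (s) : A
      (p (s)) : B
    (t (t (u x_B) (w (s))) (p (s))) : ✗ arg 1 at [0, 0, 1] has sort B, expected A
      x_A : A
      x_A : A
    (f x_A x_A) : A
    x_A : A
        x_A : A
      (w x_A) : A
      (m) : B
    (g (w x_A) (m)) : A
  (f x_A (g (w x_A) (m))) : A


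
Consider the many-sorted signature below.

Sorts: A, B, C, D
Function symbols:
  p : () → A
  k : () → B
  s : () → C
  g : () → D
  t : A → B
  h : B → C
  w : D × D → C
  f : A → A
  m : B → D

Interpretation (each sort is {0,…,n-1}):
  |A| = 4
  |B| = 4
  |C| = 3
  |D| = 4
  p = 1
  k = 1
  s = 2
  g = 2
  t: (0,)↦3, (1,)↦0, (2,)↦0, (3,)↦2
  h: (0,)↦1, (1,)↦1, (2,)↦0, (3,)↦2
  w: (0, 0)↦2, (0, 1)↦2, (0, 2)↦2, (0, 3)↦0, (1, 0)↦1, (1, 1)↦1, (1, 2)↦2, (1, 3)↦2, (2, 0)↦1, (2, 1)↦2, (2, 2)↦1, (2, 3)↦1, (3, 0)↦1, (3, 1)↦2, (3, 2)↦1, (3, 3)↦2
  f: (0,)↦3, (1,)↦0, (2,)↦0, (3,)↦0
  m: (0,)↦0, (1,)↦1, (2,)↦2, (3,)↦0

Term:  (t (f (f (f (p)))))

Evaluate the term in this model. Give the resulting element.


  p = 1
  (f (p)) = f(1,) = 0
  (f (f (p))) = f(0,) = 3
  (f (f (f (p)))) = f(3,) = 0
  (t (f (f (f (p))))) = t(0,) = 3

value = 3


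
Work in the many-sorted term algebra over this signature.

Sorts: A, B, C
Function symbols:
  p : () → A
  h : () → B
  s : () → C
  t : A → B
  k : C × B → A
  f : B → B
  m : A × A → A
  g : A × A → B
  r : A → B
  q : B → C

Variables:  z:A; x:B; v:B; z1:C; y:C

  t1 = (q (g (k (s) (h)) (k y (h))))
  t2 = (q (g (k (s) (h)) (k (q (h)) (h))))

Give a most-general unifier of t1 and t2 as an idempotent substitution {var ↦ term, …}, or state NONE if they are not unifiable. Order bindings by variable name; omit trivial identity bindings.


{y ↦ (q (h))}


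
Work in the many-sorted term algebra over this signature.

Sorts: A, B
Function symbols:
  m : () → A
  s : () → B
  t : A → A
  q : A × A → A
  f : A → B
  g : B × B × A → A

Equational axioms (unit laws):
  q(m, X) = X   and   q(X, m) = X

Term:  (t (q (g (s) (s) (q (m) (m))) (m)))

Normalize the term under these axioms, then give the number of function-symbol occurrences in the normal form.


size = 5

1. (t (q (g (s) (s) (q (m) (m))) (m)))  →  (t (g (s) (s) (q (m) (m))))
2. (t (g (s) (s) (q (m) (m))))  →  (t (g (s) (s) (m)))
normal form: (t (g (s) (s) (m)))


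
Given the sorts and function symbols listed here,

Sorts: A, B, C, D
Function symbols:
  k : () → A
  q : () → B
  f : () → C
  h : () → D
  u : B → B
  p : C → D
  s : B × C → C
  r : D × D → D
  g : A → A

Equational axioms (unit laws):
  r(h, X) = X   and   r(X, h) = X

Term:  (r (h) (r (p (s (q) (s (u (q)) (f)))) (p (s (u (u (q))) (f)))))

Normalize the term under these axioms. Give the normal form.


1. (r (h) (r (p (s (q) (s (u (q)) (f)))) (p (s (u (u (q))) (f)))))  →  (r (p (s (q) (s (u (q)) (f)))) (p (s (u (u (q))) (f))))

normal form = (r (p (s (q) (s (u (q)) (f)))) (p (s (u (u (q))) (f))))


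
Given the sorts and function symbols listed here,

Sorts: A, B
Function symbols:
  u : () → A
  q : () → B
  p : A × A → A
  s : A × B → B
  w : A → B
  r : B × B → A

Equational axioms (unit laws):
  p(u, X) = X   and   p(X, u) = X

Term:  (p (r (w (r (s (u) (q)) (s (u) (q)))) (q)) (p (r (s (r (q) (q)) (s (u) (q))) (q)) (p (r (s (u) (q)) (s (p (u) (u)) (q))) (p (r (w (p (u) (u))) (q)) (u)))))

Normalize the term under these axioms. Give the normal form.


normal form = (p (r (w (r (s (u) (q)) (s (u) (q)))) (q)) (p (r (s (r (q) (q)) (s (u) (q))) (q)) (p (r (s (u) (q)) (s (u) (q))) (r (w (u)) (q)))))

1. (p (r (w (r (s (u) (q)) (s (u) (q)))) (q)) (p (r (s (r (q) (q)) (s (u) (q))) (q)) (p (r (s (u) (q)) (s (p (u) (u)) (q))) (p (r (w (p (u) (u))) (q)) (u)))))  →  (p (r (w (r (s (u) (q)) (s (u) (q)))) (q)) (p (r (s (r (q) (q)) (s (u) (q))) (q)) (p (r (s (u) (q)) (s (u) (q))) (p (r (w (p (u) (u))) (q)) (u)))))
2. (p (r (w (r (s (u) (q)) (s (u) (q)))) (q)) (p (r (s (r (q) (q)) (s (u) (q))) (q)) (p (r (s (u) (q)) (s (u) (q))) (p (r (w (p (u) (u))) (q)) (u)))))  →  (p (r (w (r (s (u) (q)) (s (u) (q)))) (q)) (p (r (s (r (q) (q)) (s (u) (q))) (q)) (p (r (s (u) (q)) (s (u) (q))) (r (w (p (u) (u))) (q)))))
3. (p (r (w (r (s (u) (q)) (s (u) (q)))) (q)) (p (r (s (r (q) (q)) (s (u) (q))) (q)) (p (r (s (u) (q)) (s (u) (q))) (r (w (p (u) (u))) (q)))))  →  (p (r (w (r (s (u) (q)) (s (u) (q)))) (q)) (p (r (s (r (q) (q)) (s (u) (q))) (q)) (p (r (s (u) (q)) (s (u) (q))) (r (w (u)) (q)))))


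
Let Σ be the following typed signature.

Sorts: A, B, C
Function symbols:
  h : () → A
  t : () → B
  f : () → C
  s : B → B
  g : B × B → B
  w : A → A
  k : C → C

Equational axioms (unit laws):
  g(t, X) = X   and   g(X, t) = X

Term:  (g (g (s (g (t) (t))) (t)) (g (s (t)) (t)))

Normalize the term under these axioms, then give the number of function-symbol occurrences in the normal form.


size = 5

1. (g (g (s (g (t) (t))) (t)) (g (s (t)) (t)))  →  (g (s (g (t) (t))) (g (s (t)) (t)))
2. (g (s (g (t) (t))) (g (s (t)) (t)))  →  (g (s (t)) (g (s (t)) (t)))
3. (g (s (t)) (g (s (t)) (t)))  →  (g (s (t)) (s (t)))
normal form: (g (s (t)) (s (t)))


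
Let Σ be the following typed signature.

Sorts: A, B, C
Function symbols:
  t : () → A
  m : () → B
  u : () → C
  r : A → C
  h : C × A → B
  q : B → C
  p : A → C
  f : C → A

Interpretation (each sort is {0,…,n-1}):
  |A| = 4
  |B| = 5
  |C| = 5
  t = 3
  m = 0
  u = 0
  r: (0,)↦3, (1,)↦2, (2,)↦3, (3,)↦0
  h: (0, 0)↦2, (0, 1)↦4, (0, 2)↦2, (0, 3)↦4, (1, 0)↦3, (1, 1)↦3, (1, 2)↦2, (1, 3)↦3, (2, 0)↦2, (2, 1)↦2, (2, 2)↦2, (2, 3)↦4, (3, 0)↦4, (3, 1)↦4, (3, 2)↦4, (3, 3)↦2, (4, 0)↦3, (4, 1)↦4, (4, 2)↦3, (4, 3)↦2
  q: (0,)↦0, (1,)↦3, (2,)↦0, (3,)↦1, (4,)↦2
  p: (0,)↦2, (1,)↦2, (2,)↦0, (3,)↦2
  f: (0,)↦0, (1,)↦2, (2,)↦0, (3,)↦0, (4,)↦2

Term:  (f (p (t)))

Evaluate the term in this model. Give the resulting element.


  t = 3
  (p (t)) = p(3,) = 2
  (f (p (t))) = f(2,) = 0

value = 0


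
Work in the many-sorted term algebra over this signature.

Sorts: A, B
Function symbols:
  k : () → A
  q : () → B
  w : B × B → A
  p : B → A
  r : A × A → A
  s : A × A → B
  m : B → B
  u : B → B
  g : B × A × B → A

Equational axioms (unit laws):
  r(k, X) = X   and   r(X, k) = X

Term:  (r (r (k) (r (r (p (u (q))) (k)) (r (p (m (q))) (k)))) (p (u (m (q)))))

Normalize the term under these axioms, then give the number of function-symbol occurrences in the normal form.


1. (r (r (k) (r (r (p (u (q))) (k)) (r (p (m (q))) (k)))) (p (u (m (q)))))  →  (r (r (r (p (u (q))) (k)) (r (p (m (q))) (k))) (p (u (m (q)))))
2. (r (r (r (p (u (q))) (k)) (r (p (m (q))) (k))) (p (u (m (q)))))  →  (r (r (p (u (q))) (r (p (m (q))) (k))) (p (u (m (q)))))
3. (r (r (p (u (q))) (r (p (m (q))) (k))) (p (u (m (q)))))  →  (r (r (p (u (q))) (p (m (q)))) (p (u (m (q)))))
normal form: (r (r (p (u (q))) (p (m (q)))) (p (u (m (q)))))

size = 12


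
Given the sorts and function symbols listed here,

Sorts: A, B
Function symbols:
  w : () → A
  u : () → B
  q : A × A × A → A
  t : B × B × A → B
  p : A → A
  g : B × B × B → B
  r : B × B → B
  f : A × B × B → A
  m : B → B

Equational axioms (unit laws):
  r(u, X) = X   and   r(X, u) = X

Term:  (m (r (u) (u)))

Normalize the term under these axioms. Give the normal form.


1. (m (r (u) (u)))  →  (m (u))

normal form = (m (u))


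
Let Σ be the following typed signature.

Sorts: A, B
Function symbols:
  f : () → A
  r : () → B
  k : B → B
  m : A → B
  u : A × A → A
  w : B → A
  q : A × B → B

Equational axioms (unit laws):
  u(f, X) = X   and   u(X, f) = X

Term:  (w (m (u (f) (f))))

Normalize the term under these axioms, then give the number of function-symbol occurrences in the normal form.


1. (w (m (u (f) (f))))  →  (w (m (f)))
normal form: (w (m (f)))

size = 3


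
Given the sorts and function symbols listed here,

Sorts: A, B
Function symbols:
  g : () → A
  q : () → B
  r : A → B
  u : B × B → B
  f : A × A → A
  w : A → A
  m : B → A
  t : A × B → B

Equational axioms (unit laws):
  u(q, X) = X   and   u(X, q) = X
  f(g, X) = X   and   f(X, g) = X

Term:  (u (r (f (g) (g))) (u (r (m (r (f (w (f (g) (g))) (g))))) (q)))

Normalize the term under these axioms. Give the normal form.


normal form = (u (r (g)) (r (m (r (w (g))))))

1. (u (r (f (g) (g))) (u (r (m (r (f (w (f (g) (g))) (g))))) (q)))  →  (u (r (g)) (u (r (m (r (f (w (f (g) (g))) (g))))) (q)))
2. (u (r (g)) (u (r (m (r (f (w (f (g) (g))) (g))))) (q)))  →  (u (r (g)) (r (m (r (f (w (f (g) (g))) (g))))))
3. (u (r (g)) (r (m (r (f (w (f (g) (g))) (g))))))  →  (u (r (g)) (r (m (r (w (f (g) (g)))))))
4. (u (r (g)) (r (m (r (w (f (g) (g)))))))  →  (u (r (g)) (r (m (r (w (g))))))


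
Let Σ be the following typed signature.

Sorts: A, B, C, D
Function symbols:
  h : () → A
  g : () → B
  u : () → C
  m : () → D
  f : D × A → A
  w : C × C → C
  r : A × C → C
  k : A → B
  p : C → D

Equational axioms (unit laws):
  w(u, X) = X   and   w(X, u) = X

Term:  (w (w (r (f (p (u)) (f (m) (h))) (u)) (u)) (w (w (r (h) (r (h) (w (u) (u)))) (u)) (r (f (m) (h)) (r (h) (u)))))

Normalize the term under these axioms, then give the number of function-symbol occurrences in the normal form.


size = 22

1. (w (w (r (f (p (u)) (f (m) (h))) (u)) (u)) (w (w (r (h) (r (h) (w (u) (u)))) (u)) (r (f (m) (h)) (r (h) (u)))))  →  (w (r (f (p (u)) (f (m) (h))) (u)) (w (w (r (h) (r (h) (w (u) (u)))) (u)) (r (f (m) (h)) (r (h) (u)))))
2. (w (r (f (p (u)) (f (m) (h))) (u)) (w (w (r (h) (r (h) (w (u) (u)))) (u)) (r (f (m) (h)) (r (h) (u)))))  →  (w (r (f (p (u)) (f (m) (h))) (u)) (w (r (h) (r (h) (w (u) (u)))) (r (f (m) (h)) (r (h) (u)))))
3. (w (r (f (p (u)) (f (m) (h))) (u)) (w (r (h) (r (h) (w (u) (u)))) (r (f (m) (h)) (r (h) (u)))))  →  (w (r (f (p (u)) (f (m) (h))) (u)) (w (r (h) (r (h) (u))) (r (f (m) (h)) (r (h) (u)))))
normal form: (w (r (f (p (u)) (f (m) (h))) (u)) (w (r (h) (r (h) (u))) (r (f (m) (h)) (r (h) (u)))))


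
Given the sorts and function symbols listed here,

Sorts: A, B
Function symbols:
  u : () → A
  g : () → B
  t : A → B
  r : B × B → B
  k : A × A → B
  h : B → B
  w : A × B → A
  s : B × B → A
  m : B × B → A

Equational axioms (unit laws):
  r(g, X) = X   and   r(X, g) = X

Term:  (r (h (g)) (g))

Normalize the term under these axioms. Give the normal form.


1. (r (h (g)) (g))  →  (h (g))

normal form = (h (g))


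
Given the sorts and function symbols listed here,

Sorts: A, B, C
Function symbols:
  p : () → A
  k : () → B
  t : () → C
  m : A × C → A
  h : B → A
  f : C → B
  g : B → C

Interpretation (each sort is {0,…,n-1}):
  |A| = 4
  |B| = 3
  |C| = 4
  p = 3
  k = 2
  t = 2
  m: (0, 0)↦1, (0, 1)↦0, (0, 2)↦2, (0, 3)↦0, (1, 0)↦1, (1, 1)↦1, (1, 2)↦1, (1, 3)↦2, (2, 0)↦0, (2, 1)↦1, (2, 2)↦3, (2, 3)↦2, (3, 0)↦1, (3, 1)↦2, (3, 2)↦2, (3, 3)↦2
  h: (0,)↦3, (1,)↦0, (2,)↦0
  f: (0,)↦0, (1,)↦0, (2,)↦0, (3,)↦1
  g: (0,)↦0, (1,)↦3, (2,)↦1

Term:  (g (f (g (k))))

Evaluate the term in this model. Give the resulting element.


  k = 2
  (g (k)) = g(2,) = 1
  (f (g (k))) = f(1,) = 0
  (g (f (g (k)))) = g(0,) = 0

value = 0


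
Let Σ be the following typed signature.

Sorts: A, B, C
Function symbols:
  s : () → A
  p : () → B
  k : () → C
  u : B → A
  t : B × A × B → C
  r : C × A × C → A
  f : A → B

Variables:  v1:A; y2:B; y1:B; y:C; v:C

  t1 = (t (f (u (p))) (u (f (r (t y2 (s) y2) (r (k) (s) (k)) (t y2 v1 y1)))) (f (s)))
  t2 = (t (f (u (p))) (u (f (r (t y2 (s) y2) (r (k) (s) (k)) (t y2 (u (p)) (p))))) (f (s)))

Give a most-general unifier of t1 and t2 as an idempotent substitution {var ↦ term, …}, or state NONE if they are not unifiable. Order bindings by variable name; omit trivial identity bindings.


{v1 ↦ (u (p)), y1 ↦ (p)}


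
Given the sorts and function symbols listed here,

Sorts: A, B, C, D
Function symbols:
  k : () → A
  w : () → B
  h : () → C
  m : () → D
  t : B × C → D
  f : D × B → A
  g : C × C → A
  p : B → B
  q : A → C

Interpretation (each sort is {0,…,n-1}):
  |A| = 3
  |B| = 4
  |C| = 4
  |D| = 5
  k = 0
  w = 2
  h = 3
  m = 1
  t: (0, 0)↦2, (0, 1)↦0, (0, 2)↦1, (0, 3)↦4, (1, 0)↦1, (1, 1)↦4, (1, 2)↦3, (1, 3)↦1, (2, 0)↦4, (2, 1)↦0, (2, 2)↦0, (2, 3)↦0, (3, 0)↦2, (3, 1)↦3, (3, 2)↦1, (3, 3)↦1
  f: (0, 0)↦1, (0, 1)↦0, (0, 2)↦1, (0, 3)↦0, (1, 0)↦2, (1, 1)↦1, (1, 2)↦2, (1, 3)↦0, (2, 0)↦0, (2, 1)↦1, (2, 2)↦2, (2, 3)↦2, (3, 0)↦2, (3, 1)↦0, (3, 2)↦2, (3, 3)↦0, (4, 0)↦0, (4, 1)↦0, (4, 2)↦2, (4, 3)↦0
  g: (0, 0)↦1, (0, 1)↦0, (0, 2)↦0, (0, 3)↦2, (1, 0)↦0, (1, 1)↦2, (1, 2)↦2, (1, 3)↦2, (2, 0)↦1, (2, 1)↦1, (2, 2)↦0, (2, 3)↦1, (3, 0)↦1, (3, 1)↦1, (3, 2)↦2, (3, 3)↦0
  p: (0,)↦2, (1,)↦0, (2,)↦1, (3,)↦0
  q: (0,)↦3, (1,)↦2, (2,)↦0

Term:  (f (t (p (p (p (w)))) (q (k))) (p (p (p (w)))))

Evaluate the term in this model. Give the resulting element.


value = 1

  w = 2
  (p (w)) = p(2,) = 1
  (p (p (w))) = p(1,) = 0
  (p (p (p (w)))) = p(0,) = 2
  k = 0
  (q (k)) = q(0,) = 3
  (t (p (p (p (w)))) (q (k))) = t(2, 3) = 0
  w = 2
  (p (w)) = p(2,) = 1
  (p (p (w))) = p(1,) = 0
  (p (p (p (w)))) = p(0,) = 2
  (f (t (p (p (p (w)))) (q (k))) (p (p (p (w))))) = f(0, 2) = 1


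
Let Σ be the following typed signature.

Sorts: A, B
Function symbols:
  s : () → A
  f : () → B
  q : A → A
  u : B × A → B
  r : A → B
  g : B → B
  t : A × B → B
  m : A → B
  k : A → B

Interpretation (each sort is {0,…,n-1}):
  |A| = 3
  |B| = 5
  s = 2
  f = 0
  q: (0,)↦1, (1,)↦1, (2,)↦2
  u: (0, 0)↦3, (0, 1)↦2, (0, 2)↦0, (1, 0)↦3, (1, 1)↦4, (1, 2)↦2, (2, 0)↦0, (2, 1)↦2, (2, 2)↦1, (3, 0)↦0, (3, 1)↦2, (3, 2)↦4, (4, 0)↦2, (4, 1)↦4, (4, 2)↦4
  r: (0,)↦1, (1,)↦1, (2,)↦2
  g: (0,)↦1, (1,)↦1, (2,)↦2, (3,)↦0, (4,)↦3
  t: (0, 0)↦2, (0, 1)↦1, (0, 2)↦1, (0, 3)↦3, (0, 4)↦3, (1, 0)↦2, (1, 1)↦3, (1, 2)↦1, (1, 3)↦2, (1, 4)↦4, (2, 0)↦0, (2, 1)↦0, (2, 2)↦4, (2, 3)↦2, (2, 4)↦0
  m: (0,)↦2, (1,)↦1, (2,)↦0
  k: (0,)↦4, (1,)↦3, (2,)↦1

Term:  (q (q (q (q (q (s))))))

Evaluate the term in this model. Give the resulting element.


value = 2

  s = 2
  (q (s)) = q(2,) = 2
  (q (q (s))) = q(2,) = 2
  (q (q (q (s)))) = q(2,) = 2
  (q (q (q (q (s))))) = q(2,) = 2
  (q (q (q (q (q (s)))))) = q(2,) = 2


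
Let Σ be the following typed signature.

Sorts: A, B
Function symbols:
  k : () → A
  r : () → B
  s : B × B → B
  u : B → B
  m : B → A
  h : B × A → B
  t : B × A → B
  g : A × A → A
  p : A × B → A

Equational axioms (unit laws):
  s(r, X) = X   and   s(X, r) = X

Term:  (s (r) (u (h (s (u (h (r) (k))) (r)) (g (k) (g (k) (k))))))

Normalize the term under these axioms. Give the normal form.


1. (s (r) (u (h (s (u (h (r) (k))) (r)) (g (k) (g (k) (k))))))  →  (u (h (s (u (h (r) (k))) (r)) (g (k) (g (k) (k)))))
2. (u (h (s (u (h (r) (k))) (r)) (g (k) (g (k) (k)))))  →  (u (h (u (h (r) (k))) (g (k) (g (k) (k)))))

normal form = (u (h (u (h (r) (k))) (g (k) (g (k) (k)))))


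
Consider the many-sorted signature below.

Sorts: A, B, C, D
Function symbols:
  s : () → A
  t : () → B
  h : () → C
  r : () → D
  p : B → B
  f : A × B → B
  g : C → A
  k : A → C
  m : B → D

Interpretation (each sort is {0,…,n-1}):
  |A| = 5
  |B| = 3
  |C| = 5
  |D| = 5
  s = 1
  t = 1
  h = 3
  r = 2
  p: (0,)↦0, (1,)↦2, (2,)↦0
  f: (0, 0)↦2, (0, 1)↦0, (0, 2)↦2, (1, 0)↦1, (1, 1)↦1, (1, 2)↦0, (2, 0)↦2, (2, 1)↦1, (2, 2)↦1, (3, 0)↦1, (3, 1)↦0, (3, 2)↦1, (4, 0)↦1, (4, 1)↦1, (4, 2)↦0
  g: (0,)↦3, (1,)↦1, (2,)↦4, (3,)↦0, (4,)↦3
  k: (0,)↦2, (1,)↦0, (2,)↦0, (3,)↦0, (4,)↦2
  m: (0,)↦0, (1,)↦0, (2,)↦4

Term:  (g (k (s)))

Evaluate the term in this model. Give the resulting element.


value = 3

  s = 1
  (k (s)) = k(1,) = 0
  (g (k (s))) = g(0,) = 3


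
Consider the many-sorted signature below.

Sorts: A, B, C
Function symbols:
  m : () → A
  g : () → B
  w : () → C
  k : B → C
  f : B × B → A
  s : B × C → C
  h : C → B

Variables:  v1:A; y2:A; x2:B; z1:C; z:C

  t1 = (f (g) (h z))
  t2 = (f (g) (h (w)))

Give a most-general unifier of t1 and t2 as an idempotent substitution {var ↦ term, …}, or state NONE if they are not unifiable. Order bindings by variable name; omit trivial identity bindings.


{z ↦ (w)}


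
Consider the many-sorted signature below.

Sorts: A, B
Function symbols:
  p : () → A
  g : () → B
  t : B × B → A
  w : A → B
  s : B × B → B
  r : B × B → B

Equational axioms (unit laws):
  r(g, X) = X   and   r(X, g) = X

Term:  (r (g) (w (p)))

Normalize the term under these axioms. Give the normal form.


normal form = (w (p))

1. (r (g) (w (p)))  →  (w (p))


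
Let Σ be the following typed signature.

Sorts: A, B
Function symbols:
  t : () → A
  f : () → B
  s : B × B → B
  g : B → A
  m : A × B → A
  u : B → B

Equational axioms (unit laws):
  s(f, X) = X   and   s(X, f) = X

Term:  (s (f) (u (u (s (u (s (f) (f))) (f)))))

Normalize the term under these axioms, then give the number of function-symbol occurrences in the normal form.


size = 4

1. (s (f) (u (u (s (u (s (f) (f))) (f)))))  →  (u (u (s (u (s (f) (f))) (f))))
2. (u (u (s (u (s (f) (f))) (f))))  →  (u (u (u (s (f) (f)))))
3. (u (u (u (s (f) (f)))))  →  (u (u (u (f))))
normal form: (u (u (u (f))))


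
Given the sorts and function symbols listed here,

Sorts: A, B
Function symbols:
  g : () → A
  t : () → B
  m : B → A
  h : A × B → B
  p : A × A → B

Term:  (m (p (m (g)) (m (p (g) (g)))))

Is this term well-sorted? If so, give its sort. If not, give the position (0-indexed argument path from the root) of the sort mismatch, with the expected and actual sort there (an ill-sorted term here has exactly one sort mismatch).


ill-sorted at position [0, 0, 0]: expected B, got A

      (g) : A
    (m (g)) : ✗ arg 0 at [0, 0, 0] has sort A, expected B
        (g) : A
        (g) : A
      (p (g) (g)) : B
    (m (p (g) (g))) : A
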